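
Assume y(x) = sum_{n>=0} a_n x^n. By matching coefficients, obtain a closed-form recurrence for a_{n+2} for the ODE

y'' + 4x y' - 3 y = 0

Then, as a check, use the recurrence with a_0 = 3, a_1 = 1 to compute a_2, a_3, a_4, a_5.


Substitute y = sum_n a_n x^n.
y''(x) has coefficient (n+2)(n+1) a_{n+2} at x^n;
4 x y'(x) has coefficient 4 n a_n at x^n (shift);
-3 y(x) has coefficient -3 a_n at x^n.
Matching x^n: (n+2)(n+1) a_{n+2} + (4n - 3) a_n = 0.
Thus a_{n+2} = (-4n + 3) / ((n+1)(n+2)) * a_n.

Check with a_0 = 3, a_1 = 1 (apply the recurrence for n = 0, 1, 2, 3): a_0 = 3, a_1 = 1, a_2 = 9/2, a_3 = -1/6, a_4 = -15/8, a_5 = 3/40.

a_(n+2) = (-4n + 3) / ((n+1)(n+2)) * a_n; check: a_0 = 3, a_1 = 1, a_2 = 9/2, a_3 = -1/6, a_4 = -15/8, a_5 = 3/40


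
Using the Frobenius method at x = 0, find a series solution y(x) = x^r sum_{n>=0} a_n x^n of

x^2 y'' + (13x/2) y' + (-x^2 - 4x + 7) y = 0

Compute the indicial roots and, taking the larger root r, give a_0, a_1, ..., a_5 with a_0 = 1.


Write in Frobenius form y'' + (p(x)/x) y' + (q(x)/x^2) y = 0:
  p(x) = 13/2,  q(x) = -x^2 - 4x + 7.
Indicial equation: r(r-1) + (13/2) r + (7) = 0 -> roots r_1 = -2, r_2 = -7/2.
Take r = r_1 = -2. Let y(x) = x^r sum_{n>=0} a_n x^n with a_0 = 1.
Substitute y = x^r sum a_n x^n and match x^{r+n}. The recurrence is
  D(n) a_n - 4 a_{n-1} - 1 a_{n-2} = 0,  where D(n) = (r+n)(r+n-1) + (13/2)(r+n) + (7).
  a_n = [4 a_{n-1} + 1 a_{n-2}] / D(n).
Since the indicial polynomial factors as (r - r_1)(r - r_2), D(n) = (r_1 + n - r_1)(r_1 + n - r_2) = n(n + 3/2).
Evaluating step by step (a_0 = 1):
  n = 1: D(1) = 1(1 + 3/2) = 5/2; numerator = 4(1) = 4; a_1 = (4)/(5/2) = 8/5
  n = 2: D(2) = 2(2 + 3/2) = 7; numerator = 4(8/5) + 1(1) = 37/5; a_2 = (37/5)/(7) = 37/35
  n = 3: D(3) = 3(3 + 3/2) = 27/2; numerator = 4(37/35) + 1(8/5) = 204/35; a_3 = (204/35)/(27/2) = 136/315
  n = 4: D(4) = 4(4 + 3/2) = 22; numerator = 4(136/315) + 1(37/35) = 877/315; a_4 = (877/315)/(22) = 877/6930
  n = 5: D(5) = 5(5 + 3/2) = 65/2; numerator = 4(877/6930) + 1(136/315) = 650/693; a_5 = (650/693)/(65/2) = 20/693

r = -2; a_0 = 1; a_1 = 8/5; a_2 = 37/35; a_3 = 136/315; a_4 = 877/6930; a_5 = 20/693


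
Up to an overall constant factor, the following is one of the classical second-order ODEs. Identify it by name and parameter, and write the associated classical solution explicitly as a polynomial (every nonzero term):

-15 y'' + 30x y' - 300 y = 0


All three coefficients share the factor -15; dividing through by -15 gives  y'' - 2x y' + 20 y = 0.
This matches the Hermite equation y'' - 2x y' + 2n y = 0 with 2n = 20, so n = 10; the polynomial solution is H_10(x).
With y = sum_k a_k x^k, matching x^k gives (k+2)(k+1) a_{k+2} = 2(k - n) a_k = 2(k - 10) a_k. The right side vanishes at k = 10, so the series with the parity of 10 terminates at degree 10.
Standard normalization: leading coefficient of H_n is 2^n, so a_10 = 2^10 = 1024. Work downward with a_k = (k+1)(k+2) a_{k+2} / (2(k - n)):
  a_8 = (9)(10)(1024) / (2(8 - 10)) = 92160/(-4) = -23040
  a_6 = (7)(8)(-23040) / (2(6 - 10)) = -1290240/(-8) = 161280
  a_4 = (5)(6)(161280) / (2(4 - 10)) = 4838400/(-12) = -403200
  a_2 = (3)(4)(-403200) / (2(2 - 10)) = -4838400/(-16) = 302400
  a_0 = (1)(2)(302400) / (2(0 - 10)) = 604800/(-20) = -30240
Hence H_10(x) = 1024 x^10 - 23040 x^8 + 161280 x^6 - 403200 x^4 + 302400 x^2 - 30240.

H_10(x); series = 1024 x^10 - 23040 x^8 + 161280 x^6 - 403200 x^4 + 302400 x^2 - 30240


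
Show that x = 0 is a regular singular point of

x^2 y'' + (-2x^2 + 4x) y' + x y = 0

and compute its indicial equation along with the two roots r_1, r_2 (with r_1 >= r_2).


Divide by x^2 to reach normal form y'' + P_1(x) y' + P_2(x) y = 0 with P_1(x) = -2 + 4/x and P_2(x) = 1/x.
x = 0 is a singular point because the y'-coefficient -2 + 4/x has a pole at x = 0 and the y-coefficient 1/x has a pole at x = 0.
It is a regular singular point because x P_1(x) = p(x) = 4 - 2x and x^2 P_2(x) = q(x) = x are polynomials, hence analytic at x = 0.
p(0) = 4,  q(0) = 0.
Indicial equation: r(r-1) + p(0) r + q(0) = 0, i.e. r^2 + (p(0) - 1) r + q(0) = 0, i.e. r^2 + 3 r = 0.
Discriminant: (3)^2 - 4(0) = 9, so r = (-3 ± 3)/2.
Solving: r_1 = 0, r_2 = -3.

indicial: r^2 + 3 r = 0; roots r_1 = 0, r_2 = -3


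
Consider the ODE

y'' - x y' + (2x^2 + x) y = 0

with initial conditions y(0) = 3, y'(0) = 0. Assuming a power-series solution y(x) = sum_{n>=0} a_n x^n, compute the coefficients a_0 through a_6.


Ansatz: y(x) = sum_{n>=0} a_n x^n, so y'(x) = sum_{n>=1} n a_n x^(n-1) and y''(x) = sum_{n>=2} n(n-1) a_n x^(n-2).
Substitute into P(x) y'' + Q(x) y' + R(x) y = 0 with P(x) = 1, Q(x) = -x, R(x) = 2x^2 + x, and match powers of x.
Initial conditions: a_0 = 3, a_1 = 0.
Setting the coefficient of each power of x to zero and solving order by order (substituting the coefficients already found):
  x^0: 2 a_2 = 0  ->  a_2 = 0
  x^1: 6 a_3 - a_1 + a_0 = 0  ->  6 a_3 = a_1 - a_0 = -3  ->  a_3 = -1/2
  x^2: 12 a_4 - 2 a_2 + a_1 + 2 a_0 = 0  ->  12 a_4 = 2 a_2 - a_1 - 2 a_0 = -6  ->  a_4 = -1/2
  x^3: 20 a_5 - 3 a_3 + a_2 + 2 a_1 = 0  ->  20 a_5 = 3 a_3 - a_2 - 2 a_1 = -3/2  ->  a_5 = -3/40
  x^4: 30 a_6 - 4 a_4 + a_3 + 2 a_2 = 0  ->  30 a_6 = 4 a_4 - a_3 - 2 a_2 = -3/2  ->  a_6 = -1/20
Truncated series: y(x) = 3 - (1/2) x^3 - (1/2) x^4 - (3/40) x^5 - (1/20) x^6 + O(x^7).

a_0 = 3; a_1 = 0; a_2 = 0; a_3 = -1/2; a_4 = -1/2; a_5 = -3/40; a_6 = -1/20


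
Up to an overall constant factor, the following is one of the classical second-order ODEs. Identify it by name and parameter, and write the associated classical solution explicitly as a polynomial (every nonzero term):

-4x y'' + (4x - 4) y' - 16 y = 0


All three coefficients share the factor -4; dividing through by -4 gives  x y'' + (1 - x) y' + 4 y = 0.
This matches the Laguerre equation x y'' + (1 - x) y' + n y = 0 with n = 4; the polynomial solution is L_4(x).
With y = sum_k a_k x^k, matching x^k gives (k+1)k a_{k+1} + (k+1) a_{k+1} - k a_k + n a_k = 0, i.e. (k+1)^2 a_{k+1} = (k - n) a_k = (k - 4) a_k. The right side vanishes at k = 4, so the series terminates at degree 4.
Standard normalization L_n(0) = 1 gives a_0 = 1. Work upward with a_{k+1} = (k - 4) a_k / (k+1)^2:
  a_1 = (0 - 4)(1) / 1^2 = -4/1 = -4
  a_2 = (1 - 4)(-4) / 2^2 = 12/4 = 3
  a_3 = (2 - 4)(3) / 3^2 = -6/9 = -2/3
  a_4 = (3 - 4)(-2/3) / 4^2 = (2/3)/16 = 1/24
Hence L_4(x) = x^4/24 - 2 x^3/3 + 3 x^2 - 4 x + 1.

L_4(x); series = x^4/24 - 2 x^3/3 + 3 x^2 - 4 x + 1


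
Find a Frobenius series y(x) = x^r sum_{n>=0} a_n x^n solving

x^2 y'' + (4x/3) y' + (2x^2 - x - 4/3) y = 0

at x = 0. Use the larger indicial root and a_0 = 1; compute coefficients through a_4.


Write in Frobenius form y'' + (p(x)/x) y' + (q(x)/x^2) y = 0:
  p(x) = 4/3,  q(x) = 2x^2 - x - 4/3.
Indicial equation: r(r-1) + (4/3) r + (-4/3) = 0 -> roots r_1 = 1, r_2 = -4/3.
Take r = r_1 = 1. Let y(x) = x^r sum_{n>=0} a_n x^n with a_0 = 1.
Substitute y = x^r sum a_n x^n and match x^{r+n}. The recurrence is
  D(n) a_n - 1 a_{n-1} + 2 a_{n-2} = 0,  where D(n) = (r+n)(r+n-1) + (4/3)(r+n) + (-4/3).
  a_n = [1 a_{n-1} - 2 a_{n-2}] / D(n).
Since the indicial polynomial factors as (r - r_1)(r - r_2), D(n) = (r_1 + n - r_1)(r_1 + n - r_2) = n(n + 7/3).
Evaluating step by step (a_0 = 1):
  n = 1: D(1) = 1(1 + 7/3) = 10/3; numerator = 1(1) = 1; a_1 = (1)/(10/3) = 3/10
  n = 2: D(2) = 2(2 + 7/3) = 26/3; numerator = 1(3/10) - 2(1) = -17/10; a_2 = (-17/10)/(26/3) = -51/260
  n = 3: D(3) = 3(3 + 7/3) = 16; numerator = 1(-51/260) - 2(3/10) = -207/260; a_3 = (-207/260)/(16) = -207/4160
  n = 4: D(4) = 4(4 + 7/3) = 76/3; numerator = 1(-207/4160) - 2(-51/260) = 285/832; a_4 = (285/832)/(76/3) = 45/3328

r = 1; a_0 = 1; a_1 = 3/10; a_2 = -51/260; a_3 = -207/4160; a_4 = 45/3328


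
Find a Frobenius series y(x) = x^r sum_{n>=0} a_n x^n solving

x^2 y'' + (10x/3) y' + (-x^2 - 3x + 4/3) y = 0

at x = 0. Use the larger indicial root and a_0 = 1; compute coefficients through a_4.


Write in Frobenius form y'' + (p(x)/x) y' + (q(x)/x^2) y = 0:
  p(x) = 10/3,  q(x) = -x^2 - 3x + 4/3.
Indicial equation: r(r-1) + (10/3) r + (4/3) = 0 -> roots r_1 = -1, r_2 = -4/3.
Take r = r_1 = -1. Let y(x) = x^r sum_{n>=0} a_n x^n with a_0 = 1.
Substitute y = x^r sum a_n x^n and match x^{r+n}. The recurrence is
  D(n) a_n - 3 a_{n-1} - 1 a_{n-2} = 0,  where D(n) = (r+n)(r+n-1) + (10/3)(r+n) + (4/3).
  a_n = [3 a_{n-1} + 1 a_{n-2}] / D(n).
Since the indicial polynomial factors as (r - r_1)(r - r_2), D(n) = (r_1 + n - r_1)(r_1 + n - r_2) = n(n + 1/3).
Evaluating step by step (a_0 = 1):
  n = 1: D(1) = 1(1 + 1/3) = 4/3; numerator = 3(1) = 3; a_1 = (3)/(4/3) = 9/4
  n = 2: D(2) = 2(2 + 1/3) = 14/3; numerator = 3(9/4) + 1(1) = 31/4; a_2 = (31/4)/(14/3) = 93/56
  n = 3: D(3) = 3(3 + 1/3) = 10; numerator = 3(93/56) + 1(9/4) = 405/56; a_3 = (405/56)/(10) = 81/112
  n = 4: D(4) = 4(4 + 1/3) = 52/3; numerator = 3(81/112) + 1(93/56) = 429/112; a_4 = (429/112)/(52/3) = 99/448

r = -1; a_0 = 1; a_1 = 9/4; a_2 = 93/56; a_3 = 81/112; a_4 = 99/448


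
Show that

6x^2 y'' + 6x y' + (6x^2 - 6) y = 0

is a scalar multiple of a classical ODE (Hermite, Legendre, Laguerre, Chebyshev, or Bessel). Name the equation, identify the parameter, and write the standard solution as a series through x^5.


All three coefficients share the factor 6; dividing through by 6 gives  x^2 y'' + x y' + (x^2 - 1) y = 0.
This matches the Bessel equation x^2 y'' + x y' + (x^2 - nu^2) y = 0 with nu^2 = 1, so nu = 1; the solution bounded at x = 0 is J_1(x).
Frobenius at x = 0: indicial roots ±nu; for r = nu the recurrence k(k + 2nu) c_k = -c_{k-2} gives the standard series J_nu(x) = sum_{k>=0} (-1)^k / (k! (k+nu)!) (x/2)^(2k+nu). Evaluate the first 3 terms:
  k = 0: (-1)^0 / (0! * 1! * 2^1) x^1 = 1/(1*1*2) x^1 = (1/2) x^1
  k = 1: (-1)^1 / (1! * 2! * 2^3) x^3 = -1/(1*2*8) x^3 = (-1/16) x^3
  k = 2: (-1)^2 / (2! * 3! * 2^5) x^5 = 1/(2*6*32) x^5 = (1/384) x^5
Hence J_1(x) = x^5/384 - x^3/16 + x/2 + ....

J_1(x); series = x^5/384 - x^3/16 + x/2


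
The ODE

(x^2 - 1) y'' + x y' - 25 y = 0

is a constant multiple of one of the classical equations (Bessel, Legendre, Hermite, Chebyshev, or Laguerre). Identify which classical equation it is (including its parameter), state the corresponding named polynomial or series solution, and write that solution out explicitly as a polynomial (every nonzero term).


All three coefficients share the factor -1; dividing through by -1 gives  (1 - x^2) y'' - x y' + 25 y = 0.
This matches the Chebyshev equation (1 - x^2) y'' - x y' + n^2 y = 0 (note the -x y' term, not -2x y') with n^2 = 25, so n = 5; the polynomial solution is T_5(x).
With y = sum_k a_k x^k, matching x^k gives (k+2)(k+1) a_{k+2} = (k^2 - n^2) a_k = (k - 5)(k + 5) a_k. The right side vanishes at k = 5, so the series with the parity of 5 terminates at degree 5.
Standard normalization: leading coefficient of T_n is 2^(n-1), so a_5 = 2^4 = 16. Work downward with a_k = (k+1)(k+2) a_{k+2} / ((k - 5)(k + 5)):
  a_3 = (4)(5)(16) / ((3 - 5)(3 + 5)) = 320/(-16) = -20
  a_1 = (2)(3)(-20) / ((1 - 5)(1 + 5)) = -120/(-24) = 5
Hence T_5(x) = 16 x^5 - 20 x^3 + 5 x.

T_5(x); series = 16 x^5 - 20 x^3 + 5 x


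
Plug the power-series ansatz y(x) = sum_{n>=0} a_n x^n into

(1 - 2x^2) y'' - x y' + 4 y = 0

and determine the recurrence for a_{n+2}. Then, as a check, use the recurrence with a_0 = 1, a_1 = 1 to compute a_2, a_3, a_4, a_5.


Substitute y = sum_n a_n x^n.
(1 - 2 x^2) y'' contributes (n+2)(n+1) a_{n+2} - 2 n(n-1) a_n at x^n.
-x y'(x) contributes -n a_n at x^n.
4 y(x) contributes 4 a_n at x^n.
Matching x^n: (n+2)(n+1) a_{n+2} + (-2 n(n-1) - n + 4) a_n = 0.
Thus a_{n+2} = (2 n(n-1) + n - 4) / ((n+1)(n+2)) * a_n.

Check with a_0 = 1, a_1 = 1 (apply the recurrence for n = 0, 1, 2, 3): a_0 = 1, a_1 = 1, a_2 = -2, a_3 = -1/2, a_4 = -1/3, a_5 = -11/40.

a_(n+2) = (2 n(n-1) + n - 4) / ((n+1)(n+2)) * a_n; check: a_0 = 1, a_1 = 1, a_2 = -2, a_3 = -1/2, a_4 = -1/3, a_5 = -11/40


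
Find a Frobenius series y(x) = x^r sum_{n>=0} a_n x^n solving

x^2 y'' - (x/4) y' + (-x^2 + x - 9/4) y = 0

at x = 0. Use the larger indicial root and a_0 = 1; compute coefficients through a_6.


Write in Frobenius form y'' + (p(x)/x) y' + (q(x)/x^2) y = 0:
  p(x) = -1/4,  q(x) = -x^2 + x - 9/4.
Indicial equation: r(r-1) + (-1/4) r + (-9/4) = 0 -> roots r_1 = 9/4, r_2 = -1.
Take r = r_1 = 9/4. Let y(x) = x^r sum_{n>=0} a_n x^n with a_0 = 1.
Substitute y = x^r sum a_n x^n and match x^{r+n}. The recurrence is
  D(n) a_n + 1 a_{n-1} - 1 a_{n-2} = 0,  where D(n) = (r+n)(r+n-1) + (-1/4)(r+n) + (-9/4).
  a_n = [-1 a_{n-1} + 1 a_{n-2}] / D(n).
Since the indicial polynomial factors as (r - r_1)(r - r_2), D(n) = (r_1 + n - r_1)(r_1 + n - r_2) = n(n + 13/4).
Evaluating step by step (a_0 = 1):
  n = 1: D(1) = 1(1 + 13/4) = 17/4; numerator = -1(1) = -1; a_1 = (-1)/(17/4) = -4/17
  n = 2: D(2) = 2(2 + 13/4) = 21/2; numerator = -1(-4/17) + 1(1) = 21/17; a_2 = (21/17)/(21/2) = 2/17
  n = 3: D(3) = 3(3 + 13/4) = 75/4; numerator = -1(2/17) + 1(-4/17) = -6/17; a_3 = (-6/17)/(75/4) = -8/425
  n = 4: D(4) = 4(4 + 13/4) = 29; numerator = -1(-8/425) + 1(2/17) = 58/425; a_4 = (58/425)/(29) = 2/425
  n = 5: D(5) = 5(5 + 13/4) = 165/4; numerator = -1(2/425) + 1(-8/425) = -2/85; a_5 = (-2/85)/(165/4) = -8/14025
  n = 6: D(6) = 6(6 + 13/4) = 111/2; numerator = -1(-8/14025) + 1(2/425) = 74/14025; a_6 = (74/14025)/(111/2) = 4/42075

r = 9/4; a_0 = 1; a_1 = -4/17; a_2 = 2/17; a_3 = -8/425; a_4 = 2/425; a_5 = -8/14025; a_6 = 4/42075


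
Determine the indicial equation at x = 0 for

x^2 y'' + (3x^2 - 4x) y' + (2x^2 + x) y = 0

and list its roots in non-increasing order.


Divide by x^2 to reach normal form y'' + P_1(x) y' + P_2(x) y = 0 with P_1(x) = 3 - 4/x and P_2(x) = 2 + 1/x.
x = 0 is a singular point because the y'-coefficient 3 - 4/x has a pole at x = 0 and the y-coefficient 2 + 1/x has a pole at x = 0.
It is a regular singular point because x P_1(x) = p(x) = 3x - 4 and x^2 P_2(x) = q(x) = 2x^2 + x are polynomials, hence analytic at x = 0.
p(0) = -4,  q(0) = 0.
Indicial equation: r(r-1) + p(0) r + q(0) = 0, i.e. r^2 + (p(0) - 1) r + q(0) = 0, i.e. r^2 - 5 r = 0.
Discriminant: (-5)^2 - 4(0) = 25, so r = (5 ± 5)/2.
Solving: r_1 = 5, r_2 = 0.

indicial: r^2 - 5 r = 0; roots r_1 = 5, r_2 = 0


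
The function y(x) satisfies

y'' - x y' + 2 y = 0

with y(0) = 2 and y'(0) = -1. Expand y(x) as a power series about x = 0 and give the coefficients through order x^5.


Ansatz: y(x) = sum_{n>=0} a_n x^n, so y'(x) = sum_{n>=1} n a_n x^(n-1) and y''(x) = sum_{n>=2} n(n-1) a_n x^(n-2).
Substitute into P(x) y'' + Q(x) y' + R(x) y = 0 with P(x) = 1, Q(x) = -x, R(x) = 2, and match powers of x.
Initial conditions: a_0 = 2, a_1 = -1.
Setting the coefficient of each power of x to zero and solving order by order (substituting the coefficients already found):
  x^0: 2 a_2 + 2 a_0 = 0  ->  2 a_2 = -2 a_0 = -4  ->  a_2 = -2
  x^1: 6 a_3 + a_1 = 0  ->  6 a_3 = -a_1 = 1  ->  a_3 = 1/6
  x^2: 12 a_4 = 0  ->  a_4 = 0
  x^3: 20 a_5 - a_3 = 0  ->  20 a_5 = a_3 = 1/6  ->  a_5 = 1/120
Truncated series: y(x) = 2 - x - 2 x^2 + (1/6) x^3 + (1/120) x^5 + O(x^6).

a_0 = 2; a_1 = -1; a_2 = -2; a_3 = 1/6; a_4 = 0; a_5 = 1/120


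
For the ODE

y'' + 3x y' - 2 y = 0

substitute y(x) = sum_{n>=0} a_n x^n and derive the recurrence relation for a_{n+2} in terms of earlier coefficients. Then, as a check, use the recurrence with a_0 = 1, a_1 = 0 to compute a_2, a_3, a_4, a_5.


Substitute y = sum_n a_n x^n.
y''(x) has coefficient (n+2)(n+1) a_{n+2} at x^n;
3 x y'(x) has coefficient 3 n a_n at x^n (shift);
-2 y(x) has coefficient -2 a_n at x^n.
Matching x^n: (n+2)(n+1) a_{n+2} + (3n - 2) a_n = 0.
Thus a_{n+2} = (-3n + 2) / ((n+1)(n+2)) * a_n.

Check with a_0 = 1, a_1 = 0 (apply the recurrence for n = 0, 1, 2, 3): a_0 = 1, a_1 = 0, a_2 = 1, a_3 = 0, a_4 = -1/3, a_5 = 0.

a_(n+2) = (-3n + 2) / ((n+1)(n+2)) * a_n; check: a_0 = 1, a_1 = 0, a_2 = 1, a_3 = 0, a_4 = -1/3, a_5 = 0


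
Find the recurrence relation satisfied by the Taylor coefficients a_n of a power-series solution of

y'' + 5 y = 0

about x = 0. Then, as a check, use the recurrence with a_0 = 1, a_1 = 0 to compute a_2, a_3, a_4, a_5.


Substitute y = sum_n a_n x^n into y'' + (const) y = 0.
y''(x) = sum_{n>=0} (n+2)(n+1) a_{n+2} x^n.
The ODE becomes sum_n [(n+2)(n+1) a_{n+2} + 5 a_n] x^n = 0.
Setting each coefficient to zero gives the recurrence:
  (n+2)(n+1) a_{n+2} + 5 a_n = 0,
  a_{n+2} = -5 / ((n+1)(n+2)) a_n.

Check with a_0 = 1, a_1 = 0 (apply the recurrence for n = 0, 1, 2, 3): a_0 = 1, a_1 = 0, a_2 = -5/2, a_3 = 0, a_4 = 25/24, a_5 = 0.

a_{n+2} = -5/((n+1)(n+2)) * a_n; check: a_0 = 1, a_1 = 0, a_2 = -5/2, a_3 = 0, a_4 = 25/24, a_5 = 0


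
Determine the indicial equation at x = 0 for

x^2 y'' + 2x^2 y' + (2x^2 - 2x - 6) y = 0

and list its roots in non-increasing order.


Divide by x^2 to reach normal form y'' + P_1(x) y' + P_2(x) y = 0 with P_1(x) = 2 and P_2(x) = 2 - 2/x - 6/x^2.
x = 0 is a singular point because the y-coefficient 2 - 2/x - 6/x^2 has a pole at x = 0.
It is a regular singular point because x P_1(x) = p(x) = 2x and x^2 P_2(x) = q(x) = 2x^2 - 2x - 6 are polynomials, hence analytic at x = 0.
p(0) = 0,  q(0) = -6.
Indicial equation: r(r-1) + p(0) r + q(0) = 0, i.e. r^2 + (p(0) - 1) r + q(0) = 0, i.e. r^2 - 1 r - 6 = 0.
Discriminant: (-1)^2 - 4(-6) = 25, so r = (1 ± 5)/2.
Solving: r_1 = 3, r_2 = -2.

indicial: r^2 - 1 r - 6 = 0; roots r_1 = 3, r_2 = -2


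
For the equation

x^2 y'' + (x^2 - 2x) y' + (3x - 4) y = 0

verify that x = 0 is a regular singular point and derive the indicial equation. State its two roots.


Divide by x^2 to reach normal form y'' + P_1(x) y' + P_2(x) y = 0 with P_1(x) = 1 - 2/x and P_2(x) = 3/x - 4/x^2.
x = 0 is a singular point because the y'-coefficient 1 - 2/x has a pole at x = 0 and the y-coefficient 3/x - 4/x^2 has a pole at x = 0.
It is a regular singular point because x P_1(x) = p(x) = x - 2 and x^2 P_2(x) = q(x) = 3x - 4 are polynomials, hence analytic at x = 0.
p(0) = -2,  q(0) = -4.
Indicial equation: r(r-1) + p(0) r + q(0) = 0, i.e. r^2 + (p(0) - 1) r + q(0) = 0, i.e. r^2 - 3 r - 4 = 0.
Discriminant: (-3)^2 - 4(-4) = 25, so r = (3 ± 5)/2.
Solving: r_1 = 4, r_2 = -1.

indicial: r^2 - 3 r - 4 = 0; roots r_1 = 4, r_2 = -1


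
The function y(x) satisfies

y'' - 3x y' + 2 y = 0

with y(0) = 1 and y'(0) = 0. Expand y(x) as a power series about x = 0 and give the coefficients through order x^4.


Ansatz: y(x) = sum_{n>=0} a_n x^n, so y'(x) = sum_{n>=1} n a_n x^(n-1) and y''(x) = sum_{n>=2} n(n-1) a_n x^(n-2).
Substitute into P(x) y'' + Q(x) y' + R(x) y = 0 with P(x) = 1, Q(x) = -3x, R(x) = 2, and match powers of x.
Initial conditions: a_0 = 1, a_1 = 0.
Setting the coefficient of each power of x to zero and solving order by order (substituting the coefficients already found):
  x^0: 2 a_2 + 2 a_0 = 0  ->  2 a_2 = -2 a_0 = -2  ->  a_2 = -1
  x^1: 6 a_3 - a_1 = 0  ->  6 a_3 = a_1 = 0  ->  a_3 = 0
  x^2: 12 a_4 - 4 a_2 = 0  ->  12 a_4 = 4 a_2 = -4  ->  a_4 = -1/3
Truncated series: y(x) = 1 - x^2 - (1/3) x^4 + O(x^5).

a_0 = 1; a_1 = 0; a_2 = -1; a_3 = 0; a_4 = -1/3


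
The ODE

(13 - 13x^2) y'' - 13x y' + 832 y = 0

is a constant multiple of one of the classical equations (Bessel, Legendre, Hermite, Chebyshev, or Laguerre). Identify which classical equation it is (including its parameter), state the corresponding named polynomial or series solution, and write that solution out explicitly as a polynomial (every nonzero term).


All three coefficients share the factor 13; dividing through by 13 gives  (1 - x^2) y'' - x y' + 64 y = 0.
This matches the Chebyshev equation (1 - x^2) y'' - x y' + n^2 y = 0 (note the -x y' term, not -2x y') with n^2 = 64, so n = 8; the polynomial solution is T_8(x).
With y = sum_k a_k x^k, matching x^k gives (k+2)(k+1) a_{k+2} = (k^2 - n^2) a_k = (k - 8)(k + 8) a_k. The right side vanishes at k = 8, so the series with the parity of 8 terminates at degree 8.
Standard normalization: leading coefficient of T_n is 2^(n-1), so a_8 = 2^7 = 128. Work downward with a_k = (k+1)(k+2) a_{k+2} / ((k - 8)(k + 8)):
  a_6 = (7)(8)(128) / ((6 - 8)(6 + 8)) = 7168/(-28) = -256
  a_4 = (5)(6)(-256) / ((4 - 8)(4 + 8)) = -7680/(-48) = 160
  a_2 = (3)(4)(160) / ((2 - 8)(2 + 8)) = 1920/(-60) = -32
  a_0 = (1)(2)(-32) / ((0 - 8)(0 + 8)) = -64/(-64) = 1
Hence T_8(x) = 128 x^8 - 256 x^6 + 160 x^4 - 32 x^2 + 1.

T_8(x); series = 128 x^8 - 256 x^6 + 160 x^4 - 32 x^2 + 1


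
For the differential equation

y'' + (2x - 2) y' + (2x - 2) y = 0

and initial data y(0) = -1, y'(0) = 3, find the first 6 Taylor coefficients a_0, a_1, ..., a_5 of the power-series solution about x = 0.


Ansatz: y(x) = sum_{n>=0} a_n x^n, so y'(x) = sum_{n>=1} n a_n x^(n-1) and y''(x) = sum_{n>=2} n(n-1) a_n x^(n-2).
Substitute into P(x) y'' + Q(x) y' + R(x) y = 0 with P(x) = 1, Q(x) = 2x - 2, R(x) = 2x - 2, and match powers of x.
Initial conditions: a_0 = -1, a_1 = 3.
Setting the coefficient of each power of x to zero and solving order by order (substituting the coefficients already found):
  x^0: 2 a_2 - 2 a_1 - 2 a_0 = 0  ->  2 a_2 = 2 a_1 + 2 a_0 = 4  ->  a_2 = 2
  x^1: 6 a_3 - 4 a_2 + 2 a_0 = 0  ->  6 a_3 = 4 a_2 - 2 a_0 = 10  ->  a_3 = 5/3
  x^2: 12 a_4 - 6 a_3 + 2 a_2 + 2 a_1 = 0  ->  12 a_4 = 6 a_3 - 2 a_2 - 2 a_1 = 0  ->  a_4 = 0
  x^3: 20 a_5 - 8 a_4 + 4 a_3 + 2 a_2 = 0  ->  20 a_5 = 8 a_4 - 4 a_3 - 2 a_2 = -32/3  ->  a_5 = -8/15
Truncated series: y(x) = -1 + 3 x + 2 x^2 + (5/3) x^3 - (8/15) x^5 + O(x^6).

a_0 = -1; a_1 = 3; a_2 = 2; a_3 = 5/3; a_4 = 0; a_5 = -8/15


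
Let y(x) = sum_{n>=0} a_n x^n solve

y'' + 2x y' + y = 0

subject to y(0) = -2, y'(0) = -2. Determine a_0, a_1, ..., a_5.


Ansatz: y(x) = sum_{n>=0} a_n x^n, so y'(x) = sum_{n>=1} n a_n x^(n-1) and y''(x) = sum_{n>=2} n(n-1) a_n x^(n-2).
Substitute into P(x) y'' + Q(x) y' + R(x) y = 0 with P(x) = 1, Q(x) = 2x, R(x) = 1, and match powers of x.
Initial conditions: a_0 = -2, a_1 = -2.
Setting the coefficient of each power of x to zero and solving order by order (substituting the coefficients already found):
  x^0: 2 a_2 + a_0 = 0  ->  2 a_2 = -a_0 = 2  ->  a_2 = 1
  x^1: 6 a_3 + 3 a_1 = 0  ->  6 a_3 = -3 a_1 = 6  ->  a_3 = 1
  x^2: 12 a_4 + 5 a_2 = 0  ->  12 a_4 = -5 a_2 = -5  ->  a_4 = -5/12
  x^3: 20 a_5 + 7 a_3 = 0  ->  20 a_5 = -7 a_3 = -7  ->  a_5 = -7/20
Truncated series: y(x) = -2 - 2 x + x^2 + x^3 - (5/12) x^4 - (7/20) x^5 + O(x^6).

a_0 = -2; a_1 = -2; a_2 = 1; a_3 = 1; a_4 = -5/12; a_5 = -7/20


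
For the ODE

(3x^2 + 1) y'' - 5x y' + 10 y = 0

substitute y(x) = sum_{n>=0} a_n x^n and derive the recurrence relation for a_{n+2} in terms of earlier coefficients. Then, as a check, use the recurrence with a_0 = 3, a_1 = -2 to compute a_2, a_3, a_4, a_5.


Substitute y = sum_n a_n x^n.
(1 + 3 x^2) y'' contributes (n+2)(n+1) a_{n+2} + 3 n(n-1) a_n at x^n.
-5 x y'(x) contributes -5 n a_n at x^n.
10 y(x) contributes 10 a_n at x^n.
Matching x^n: (n+2)(n+1) a_{n+2} + (3 n(n-1) - 5 n + 10) a_n = 0.
Thus a_{n+2} = (-3 n(n-1) + 5 n - 10) / ((n+1)(n+2)) * a_n.

Check with a_0 = 3, a_1 = -2 (apply the recurrence for n = 0, 1, 2, 3): a_0 = 3, a_1 = -2, a_2 = -15, a_3 = 5/3, a_4 = 15/2, a_5 = -13/12.

a_(n+2) = (-3 n(n-1) + 5 n - 10) / ((n+1)(n+2)) * a_n; check: a_0 = 3, a_1 = -2, a_2 = -15, a_3 = 5/3, a_4 = 15/2, a_5 = -13/12


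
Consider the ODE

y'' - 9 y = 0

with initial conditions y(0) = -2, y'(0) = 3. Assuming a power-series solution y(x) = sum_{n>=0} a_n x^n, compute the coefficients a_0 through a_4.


Ansatz: y(x) = sum_{n>=0} a_n x^n, so y'(x) = sum_{n>=1} n a_n x^(n-1) and y''(x) = sum_{n>=2} n(n-1) a_n x^(n-2).
Substitute into P(x) y'' + Q(x) y' + R(x) y = 0 with P(x) = 1, Q(x) = 0, R(x) = -9, and match powers of x.
Initial conditions: a_0 = -2, a_1 = 3.
Setting the coefficient of each power of x to zero and solving order by order (substituting the coefficients already found):
  x^0: 2 a_2 - 9 a_0 = 0  ->  2 a_2 = 9 a_0 = -18  ->  a_2 = -9
  x^1: 6 a_3 - 9 a_1 = 0  ->  6 a_3 = 9 a_1 = 27  ->  a_3 = 9/2
  x^2: 12 a_4 - 9 a_2 = 0  ->  12 a_4 = 9 a_2 = -81  ->  a_4 = -27/4
Truncated series: y(x) = -2 + 3 x - 9 x^2 + (9/2) x^3 - (27/4) x^4 + O(x^5).

a_0 = -2; a_1 = 3; a_2 = -9; a_3 = 9/2; a_4 = -27/4


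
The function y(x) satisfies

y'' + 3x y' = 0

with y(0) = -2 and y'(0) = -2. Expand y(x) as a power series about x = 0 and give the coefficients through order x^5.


Ansatz: y(x) = sum_{n>=0} a_n x^n, so y'(x) = sum_{n>=1} n a_n x^(n-1) and y''(x) = sum_{n>=2} n(n-1) a_n x^(n-2).
Substitute into P(x) y'' + Q(x) y' + R(x) y = 0 with P(x) = 1, Q(x) = 3x, R(x) = 0, and match powers of x.
Initial conditions: a_0 = -2, a_1 = -2.
Setting the coefficient of each power of x to zero and solving order by order (substituting the coefficients already found):
  x^0: 2 a_2 = 0  ->  a_2 = 0
  x^1: 6 a_3 + 3 a_1 = 0  ->  6 a_3 = -3 a_1 = 6  ->  a_3 = 1
  x^2: 12 a_4 + 6 a_2 = 0  ->  12 a_4 = -6 a_2 = 0  ->  a_4 = 0
  x^3: 20 a_5 + 9 a_3 = 0  ->  20 a_5 = -9 a_3 = -9  ->  a_5 = -9/20
Truncated series: y(x) = -2 - 2 x + x^3 - (9/20) x^5 + O(x^6).

a_0 = -2; a_1 = -2; a_2 = 0; a_3 = 1; a_4 = 0; a_5 = -9/20


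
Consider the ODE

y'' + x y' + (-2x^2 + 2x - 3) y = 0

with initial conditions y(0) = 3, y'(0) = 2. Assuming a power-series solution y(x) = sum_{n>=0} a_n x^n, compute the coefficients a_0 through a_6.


Ansatz: y(x) = sum_{n>=0} a_n x^n, so y'(x) = sum_{n>=1} n a_n x^(n-1) and y''(x) = sum_{n>=2} n(n-1) a_n x^(n-2).
Substitute into P(x) y'' + Q(x) y' + R(x) y = 0 with P(x) = 1, Q(x) = x, R(x) = -2x^2 + 2x - 3, and match powers of x.
Initial conditions: a_0 = 3, a_1 = 2.
Setting the coefficient of each power of x to zero and solving order by order (substituting the coefficients already found):
  x^0: 2 a_2 - 3 a_0 = 0  ->  2 a_2 = 3 a_0 = 9  ->  a_2 = 9/2
  x^1: 6 a_3 - 2 a_1 + 2 a_0 = 0  ->  6 a_3 = 2 a_1 - 2 a_0 = -2  ->  a_3 = -1/3
  x^2: 12 a_4 - a_2 + 2 a_1 - 2 a_0 = 0  ->  12 a_4 = a_2 - 2 a_1 + 2 a_0 = 13/2  ->  a_4 = 13/24
  x^3: 20 a_5 + 2 a_2 - 2 a_1 = 0  ->  20 a_5 = -2 a_2 + 2 a_1 = -5  ->  a_5 = -1/4
  x^4: 30 a_6 + a_4 + 2 a_3 - 2 a_2 = 0  ->  30 a_6 = -a_4 - 2 a_3 + 2 a_2 = 73/8  ->  a_6 = 73/240
Truncated series: y(x) = 3 + 2 x + (9/2) x^2 - (1/3) x^3 + (13/24) x^4 - (1/4) x^5 + (73/240) x^6 + O(x^7).

a_0 = 3; a_1 = 2; a_2 = 9/2; a_3 = -1/3; a_4 = 13/24; a_5 = -1/4; a_6 = 73/240


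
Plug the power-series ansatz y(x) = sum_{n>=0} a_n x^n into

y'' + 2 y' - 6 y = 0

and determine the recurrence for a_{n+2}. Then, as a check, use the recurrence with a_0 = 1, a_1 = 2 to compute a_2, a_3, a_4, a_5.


Substitute y = sum_n a_n x^n.
y''(x) has coefficient (n+2)(n+1) a_{n+2} at x^n;
2 y'(x) has coefficient 2 (n+1) a_{n+1} at x^n;
-6 y(x) has coefficient -6 a_n at x^n.
Matching x^n: (n+2)(n+1) a_{n+2} + 2 (n+1) a_{n+1} - 6 a_n = 0.
Thus a_{n+2} = [-2 (n+1) a_{n+1} + 6 a_n] / ((n+1)(n+2)).

Check with a_0 = 1, a_1 = 2 (apply the recurrence for n = 0, 1, 2, 3): a_0 = 1, a_1 = 2, a_2 = 1, a_3 = 4/3, a_4 = -1/6, a_5 = 7/15.

a_(n+2) = [-2 (n+1) a_(n+1) + 6 a_n] / ((n+1)(n+2)); check: a_0 = 1, a_1 = 2, a_2 = 1, a_3 = 4/3, a_4 = -1/6, a_5 = 7/15


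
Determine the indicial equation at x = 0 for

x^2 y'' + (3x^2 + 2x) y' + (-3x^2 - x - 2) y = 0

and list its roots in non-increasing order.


Divide by x^2 to reach normal form y'' + P_1(x) y' + P_2(x) y = 0 with P_1(x) = 3 + 2/x and P_2(x) = -3 - 1/x - 2/x^2.
x = 0 is a singular point because the y'-coefficient 3 + 2/x has a pole at x = 0 and the y-coefficient -3 - 1/x - 2/x^2 has a pole at x = 0.
It is a regular singular point because x P_1(x) = p(x) = 3x + 2 and x^2 P_2(x) = q(x) = -3x^2 - x - 2 are polynomials, hence analytic at x = 0.
p(0) = 2,  q(0) = -2.
Indicial equation: r(r-1) + p(0) r + q(0) = 0, i.e. r^2 + (p(0) - 1) r + q(0) = 0, i.e. r^2 + 1 r - 2 = 0.
Discriminant: (1)^2 - 4(-2) = 9, so r = (-1 ± 3)/2.
Solving: r_1 = 1, r_2 = -2.

indicial: r^2 + 1 r - 2 = 0; roots r_1 = 1, r_2 = -2


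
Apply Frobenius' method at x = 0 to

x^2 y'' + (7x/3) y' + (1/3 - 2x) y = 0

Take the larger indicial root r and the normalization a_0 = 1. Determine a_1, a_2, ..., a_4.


Write in Frobenius form y'' + (p(x)/x) y' + (q(x)/x^2) y = 0:
  p(x) = 7/3,  q(x) = 1/3 - 2x.
Indicial equation: r(r-1) + (7/3) r + (1/3) = 0 -> roots r_1 = -1/3, r_2 = -1.
Take r = r_1 = -1/3. Let y(x) = x^r sum_{n>=0} a_n x^n with a_0 = 1.
Substitute y = x^r sum a_n x^n and match x^{r+n}. The recurrence is
  D(n) a_n - 2 a_{n-1} = 0,  where D(n) = (r+n)(r+n-1) + (7/3)(r+n) + (1/3).
  a_n = 2 / D(n) * a_{n-1}.
Since the indicial polynomial factors as (r - r_1)(r - r_2), D(n) = (r_1 + n - r_1)(r_1 + n - r_2) = n(n + 2/3).
Evaluating step by step (a_0 = 1):
  n = 1: D(1) = 1(1 + 2/3) = 5/3; numerator = 2(1) = 2; a_1 = (2)/(5/3) = 6/5
  n = 2: D(2) = 2(2 + 2/3) = 16/3; numerator = 2(6/5) = 12/5; a_2 = (12/5)/(16/3) = 9/20
  n = 3: D(3) = 3(3 + 2/3) = 11; numerator = 2(9/20) = 9/10; a_3 = (9/10)/(11) = 9/110
  n = 4: D(4) = 4(4 + 2/3) = 56/3; numerator = 2(9/110) = 9/55; a_4 = (9/55)/(56/3) = 27/3080

r = -1/3; a_0 = 1; a_1 = 6/5; a_2 = 9/20; a_3 = 9/110; a_4 = 27/3080


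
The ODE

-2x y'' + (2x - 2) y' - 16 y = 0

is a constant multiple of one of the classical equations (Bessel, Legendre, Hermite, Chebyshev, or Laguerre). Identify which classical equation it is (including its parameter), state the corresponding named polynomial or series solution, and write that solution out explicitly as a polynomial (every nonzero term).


All three coefficients share the factor -2; dividing through by -2 gives  x y'' + (1 - x) y' + 8 y = 0.
This matches the Laguerre equation x y'' + (1 - x) y' + n y = 0 with n = 8; the polynomial solution is L_8(x).
With y = sum_k a_k x^k, matching x^k gives (k+1)k a_{k+1} + (k+1) a_{k+1} - k a_k + n a_k = 0, i.e. (k+1)^2 a_{k+1} = (k - n) a_k = (k - 8) a_k. The right side vanishes at k = 8, so the series terminates at degree 8.
Standard normalization L_n(0) = 1 gives a_0 = 1. Work upward with a_{k+1} = (k - 8) a_k / (k+1)^2:
  a_1 = (0 - 8)(1) / 1^2 = -8/1 = -8
  a_2 = (1 - 8)(-8) / 2^2 = 56/4 = 14
  a_3 = (2 - 8)(14) / 3^2 = -84/9 = -28/3
  a_4 = (3 - 8)(-28/3) / 4^2 = (140/3)/16 = 35/12
  a_5 = (4 - 8)(35/12) / 5^2 = (-35/3)/25 = -7/15
  a_6 = (5 - 8)(-7/15) / 6^2 = (7/5)/36 = 7/180
  a_7 = (6 - 8)(7/180) / 7^2 = (-7/90)/49 = -1/630
  a_8 = (7 - 8)(-1/630) / 8^2 = (1/630)/64 = 1/40320
Hence L_8(x) = x^8/40320 - x^7/630 + 7 x^6/180 - 7 x^5/15 + 35 x^4/12 - 28 x^3/3 + 14 x^2 - 8 x + 1.

L_8(x); series = x^8/40320 - x^7/630 + 7 x^6/180 - 7 x^5/15 + 35 x^4/12 - 28 x^3/3 + 14 x^2 - 8 x + 1


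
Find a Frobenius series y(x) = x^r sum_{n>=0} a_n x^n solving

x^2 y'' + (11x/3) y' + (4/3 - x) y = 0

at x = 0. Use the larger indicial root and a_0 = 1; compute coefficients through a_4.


Write in Frobenius form y'' + (p(x)/x) y' + (q(x)/x^2) y = 0:
  p(x) = 11/3,  q(x) = 4/3 - x.
Indicial equation: r(r-1) + (11/3) r + (4/3) = 0 -> roots r_1 = -2/3, r_2 = -2.
Take r = r_1 = -2/3. Let y(x) = x^r sum_{n>=0} a_n x^n with a_0 = 1.
Substitute y = x^r sum a_n x^n and match x^{r+n}. The recurrence is
  D(n) a_n - 1 a_{n-1} = 0,  where D(n) = (r+n)(r+n-1) + (11/3)(r+n) + (4/3).
  a_n = 1 / D(n) * a_{n-1}.
Since the indicial polynomial factors as (r - r_1)(r - r_2), D(n) = (r_1 + n - r_1)(r_1 + n - r_2) = n(n + 4/3).
Evaluating step by step (a_0 = 1):
  n = 1: D(1) = 1(1 + 4/3) = 7/3; numerator = 1(1) = 1; a_1 = (1)/(7/3) = 3/7
  n = 2: D(2) = 2(2 + 4/3) = 20/3; numerator = 1(3/7) = 3/7; a_2 = (3/7)/(20/3) = 9/140
  n = 3: D(3) = 3(3 + 4/3) = 13; numerator = 1(9/140) = 9/140; a_3 = (9/140)/(13) = 9/1820
  n = 4: D(4) = 4(4 + 4/3) = 64/3; numerator = 1(9/1820) = 9/1820; a_4 = (9/1820)/(64/3) = 27/116480

r = -2/3; a_0 = 1; a_1 = 3/7; a_2 = 9/140; a_3 = 9/1820; a_4 = 27/116480


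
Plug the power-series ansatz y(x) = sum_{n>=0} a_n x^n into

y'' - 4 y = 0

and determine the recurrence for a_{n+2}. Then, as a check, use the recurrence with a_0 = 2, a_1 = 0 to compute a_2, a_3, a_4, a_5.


Substitute y = sum_n a_n x^n into y'' + (const) y = 0.
y''(x) = sum_{n>=0} (n+2)(n+1) a_{n+2} x^n.
The ODE becomes sum_n [(n+2)(n+1) a_{n+2} - 4 a_n] x^n = 0.
Setting each coefficient to zero gives the recurrence:
  (n+2)(n+1) a_{n+2} - 4 a_n = 0,
  a_{n+2} = 4 / ((n+1)(n+2)) a_n.

Check with a_0 = 2, a_1 = 0 (apply the recurrence for n = 0, 1, 2, 3): a_0 = 2, a_1 = 0, a_2 = 4, a_3 = 0, a_4 = 4/3, a_5 = 0.

a_{n+2} = 4/((n+1)(n+2)) * a_n; check: a_0 = 2, a_1 = 0, a_2 = 4, a_3 = 0, a_4 = 4/3, a_5 = 0


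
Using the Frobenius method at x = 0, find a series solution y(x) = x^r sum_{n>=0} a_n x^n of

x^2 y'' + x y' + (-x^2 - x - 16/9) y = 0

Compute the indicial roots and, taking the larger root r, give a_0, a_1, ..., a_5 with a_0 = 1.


Write in Frobenius form y'' + (p(x)/x) y' + (q(x)/x^2) y = 0:
  p(x) = 1,  q(x) = -x^2 - x - 16/9.
Indicial equation: r(r-1) + (1) r + (-16/9) = 0 -> roots r_1 = 4/3, r_2 = -4/3.
Take r = r_1 = 4/3. Let y(x) = x^r sum_{n>=0} a_n x^n with a_0 = 1.
Substitute y = x^r sum a_n x^n and match x^{r+n}. The recurrence is
  D(n) a_n - 1 a_{n-1} - 1 a_{n-2} = 0,  where D(n) = (r+n)(r+n-1) + (1)(r+n) + (-16/9).
  a_n = [1 a_{n-1} + 1 a_{n-2}] / D(n).
Since the indicial polynomial factors as (r - r_1)(r - r_2), D(n) = (r_1 + n - r_1)(r_1 + n - r_2) = n(n + 8/3).
Evaluating step by step (a_0 = 1):
  n = 1: D(1) = 1(1 + 8/3) = 11/3; numerator = 1(1) = 1; a_1 = (1)/(11/3) = 3/11
  n = 2: D(2) = 2(2 + 8/3) = 28/3; numerator = 1(3/11) + 1(1) = 14/11; a_2 = (14/11)/(28/3) = 3/22
  n = 3: D(3) = 3(3 + 8/3) = 17; numerator = 1(3/22) + 1(3/11) = 9/22; a_3 = (9/22)/(17) = 9/374
  n = 4: D(4) = 4(4 + 8/3) = 80/3; numerator = 1(9/374) + 1(3/22) = 30/187; a_4 = (30/187)/(80/3) = 9/1496
  n = 5: D(5) = 5(5 + 8/3) = 115/3; numerator = 1(9/1496) + 1(9/374) = 45/1496; a_5 = (45/1496)/(115/3) = 27/34408

r = 4/3; a_0 = 1; a_1 = 3/11; a_2 = 3/22; a_3 = 9/374; a_4 = 9/1496; a_5 = 27/34408


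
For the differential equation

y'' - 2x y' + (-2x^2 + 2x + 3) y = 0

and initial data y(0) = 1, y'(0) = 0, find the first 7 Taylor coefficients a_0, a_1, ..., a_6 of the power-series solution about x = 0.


Ansatz: y(x) = sum_{n>=0} a_n x^n, so y'(x) = sum_{n>=1} n a_n x^(n-1) and y''(x) = sum_{n>=2} n(n-1) a_n x^(n-2).
Substitute into P(x) y'' + Q(x) y' + R(x) y = 0 with P(x) = 1, Q(x) = -2x, R(x) = -2x^2 + 2x + 3, and match powers of x.
Initial conditions: a_0 = 1, a_1 = 0.
Setting the coefficient of each power of x to zero and solving order by order (substituting the coefficients already found):
  x^0: 2 a_2 + 3 a_0 = 0  ->  2 a_2 = -3 a_0 = -3  ->  a_2 = -3/2
  x^1: 6 a_3 + a_1 + 2 a_0 = 0  ->  6 a_3 = -a_1 - 2 a_0 = -2  ->  a_3 = -1/3
  x^2: 12 a_4 - a_2 + 2 a_1 - 2 a_0 = 0  ->  12 a_4 = a_2 - 2 a_1 + 2 a_0 = 1/2  ->  a_4 = 1/24
  x^3: 20 a_5 - 3 a_3 + 2 a_2 - 2 a_1 = 0  ->  20 a_5 = 3 a_3 - 2 a_2 + 2 a_1 = 2  ->  a_5 = 1/10
  x^4: 30 a_6 - 5 a_4 + 2 a_3 - 2 a_2 = 0  ->  30 a_6 = 5 a_4 - 2 a_3 + 2 a_2 = -17/8  ->  a_6 = -17/240
Truncated series: y(x) = 1 - (3/2) x^2 - (1/3) x^3 + (1/24) x^4 + (1/10) x^5 - (17/240) x^6 + O(x^7).

a_0 = 1; a_1 = 0; a_2 = -3/2; a_3 = -1/3; a_4 = 1/24; a_5 = 1/10; a_6 = -17/240


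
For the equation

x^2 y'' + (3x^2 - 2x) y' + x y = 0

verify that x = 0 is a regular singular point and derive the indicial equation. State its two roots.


Divide by x^2 to reach normal form y'' + P_1(x) y' + P_2(x) y = 0 with P_1(x) = 3 - 2/x and P_2(x) = 1/x.
x = 0 is a singular point because the y'-coefficient 3 - 2/x has a pole at x = 0 and the y-coefficient 1/x has a pole at x = 0.
It is a regular singular point because x P_1(x) = p(x) = 3x - 2 and x^2 P_2(x) = q(x) = x are polynomials, hence analytic at x = 0.
p(0) = -2,  q(0) = 0.
Indicial equation: r(r-1) + p(0) r + q(0) = 0, i.e. r^2 + (p(0) - 1) r + q(0) = 0, i.e. r^2 - 3 r = 0.
Discriminant: (-3)^2 - 4(0) = 9, so r = (3 ± 3)/2.
Solving: r_1 = 3, r_2 = 0.

indicial: r^2 - 3 r = 0; roots r_1 = 3, r_2 = 0


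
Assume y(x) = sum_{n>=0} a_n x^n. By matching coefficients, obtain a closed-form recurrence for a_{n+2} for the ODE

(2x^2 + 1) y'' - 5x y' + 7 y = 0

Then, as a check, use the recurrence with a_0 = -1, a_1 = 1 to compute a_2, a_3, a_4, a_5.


Substitute y = sum_n a_n x^n.
(1 + 2 x^2) y'' contributes (n+2)(n+1) a_{n+2} + 2 n(n-1) a_n at x^n.
-5 x y'(x) contributes -5 n a_n at x^n.
7 y(x) contributes 7 a_n at x^n.
Matching x^n: (n+2)(n+1) a_{n+2} + (2 n(n-1) - 5 n + 7) a_n = 0.
Thus a_{n+2} = (-2 n(n-1) + 5 n - 7) / ((n+1)(n+2)) * a_n.

Check with a_0 = -1, a_1 = 1 (apply the recurrence for n = 0, 1, 2, 3): a_0 = -1, a_1 = 1, a_2 = 7/2, a_3 = -1/3, a_4 = -7/24, a_5 = 1/15.

a_(n+2) = (-2 n(n-1) + 5 n - 7) / ((n+1)(n+2)) * a_n; check: a_0 = -1, a_1 = 1, a_2 = 7/2, a_3 = -1/3, a_4 = -7/24, a_5 = 1/15


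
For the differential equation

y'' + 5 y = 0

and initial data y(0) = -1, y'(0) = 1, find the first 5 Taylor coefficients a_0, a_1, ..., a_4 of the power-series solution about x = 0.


Ansatz: y(x) = sum_{n>=0} a_n x^n, so y'(x) = sum_{n>=1} n a_n x^(n-1) and y''(x) = sum_{n>=2} n(n-1) a_n x^(n-2).
Substitute into P(x) y'' + Q(x) y' + R(x) y = 0 with P(x) = 1, Q(x) = 0, R(x) = 5, and match powers of x.
Initial conditions: a_0 = -1, a_1 = 1.
Setting the coefficient of each power of x to zero and solving order by order (substituting the coefficients already found):
  x^0: 2 a_2 + 5 a_0 = 0  ->  2 a_2 = -5 a_0 = 5  ->  a_2 = 5/2
  x^1: 6 a_3 + 5 a_1 = 0  ->  6 a_3 = -5 a_1 = -5  ->  a_3 = -5/6
  x^2: 12 a_4 + 5 a_2 = 0  ->  12 a_4 = -5 a_2 = -25/2  ->  a_4 = -25/24
Truncated series: y(x) = -1 + x + (5/2) x^2 - (5/6) x^3 - (25/24) x^4 + O(x^5).

a_0 = -1; a_1 = 1; a_2 = 5/2; a_3 = -5/6; a_4 = -25/24


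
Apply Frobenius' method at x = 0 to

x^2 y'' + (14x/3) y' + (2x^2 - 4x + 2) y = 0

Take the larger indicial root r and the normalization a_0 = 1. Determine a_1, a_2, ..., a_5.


Write in Frobenius form y'' + (p(x)/x) y' + (q(x)/x^2) y = 0:
  p(x) = 14/3,  q(x) = 2x^2 - 4x + 2.
Indicial equation: r(r-1) + (14/3) r + (2) = 0 -> roots r_1 = -2/3, r_2 = -3.
Take r = r_1 = -2/3. Let y(x) = x^r sum_{n>=0} a_n x^n with a_0 = 1.
Substitute y = x^r sum a_n x^n and match x^{r+n}. The recurrence is
  D(n) a_n - 4 a_{n-1} + 2 a_{n-2} = 0,  where D(n) = (r+n)(r+n-1) + (14/3)(r+n) + (2).
  a_n = [4 a_{n-1} - 2 a_{n-2}] / D(n).
Since the indicial polynomial factors as (r - r_1)(r - r_2), D(n) = (r_1 + n - r_1)(r_1 + n - r_2) = n(n + 7/3).
Evaluating step by step (a_0 = 1):
  n = 1: D(1) = 1(1 + 7/3) = 10/3; numerator = 4(1) = 4; a_1 = (4)/(10/3) = 6/5
  n = 2: D(2) = 2(2 + 7/3) = 26/3; numerator = 4(6/5) - 2(1) = 14/5; a_2 = (14/5)/(26/3) = 21/65
  n = 3: D(3) = 3(3 + 7/3) = 16; numerator = 4(21/65) - 2(6/5) = -72/65; a_3 = (-72/65)/(16) = -9/130
  n = 4: D(4) = 4(4 + 7/3) = 76/3; numerator = 4(-9/130) - 2(21/65) = -12/13; a_4 = (-12/13)/(76/3) = -9/247
  n = 5: D(5) = 5(5 + 7/3) = 110/3; numerator = 4(-9/247) - 2(-9/130) = -9/1235; a_5 = (-9/1235)/(110/3) = -27/135850

r = -2/3; a_0 = 1; a_1 = 6/5; a_2 = 21/65; a_3 = -9/130; a_4 = -9/247; a_5 = -27/135850


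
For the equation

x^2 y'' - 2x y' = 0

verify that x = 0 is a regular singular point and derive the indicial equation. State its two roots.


Divide by x^2 to reach normal form y'' + P_1(x) y' + P_2(x) y = 0 with P_1(x) = -2/x and P_2(x) = 0.
x = 0 is a singular point because the y'-coefficient -2/x has a pole at x = 0.
It is a regular singular point because x P_1(x) = p(x) = -2 and x^2 P_2(x) = q(x) = 0 are polynomials, hence analytic at x = 0.
p(0) = -2,  q(0) = 0.
Indicial equation: r(r-1) + p(0) r + q(0) = 0, i.e. r^2 + (p(0) - 1) r + q(0) = 0, i.e. r^2 - 3 r = 0.
Discriminant: (-3)^2 - 4(0) = 9, so r = (3 ± 3)/2.
Solving: r_1 = 3, r_2 = 0.

indicial: r^2 - 3 r = 0; roots r_1 = 3, r_2 = 0


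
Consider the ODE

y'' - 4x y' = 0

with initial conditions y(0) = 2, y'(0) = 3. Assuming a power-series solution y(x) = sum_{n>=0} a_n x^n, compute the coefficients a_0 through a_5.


Ansatz: y(x) = sum_{n>=0} a_n x^n, so y'(x) = sum_{n>=1} n a_n x^(n-1) and y''(x) = sum_{n>=2} n(n-1) a_n x^(n-2).
Substitute into P(x) y'' + Q(x) y' + R(x) y = 0 with P(x) = 1, Q(x) = -4x, R(x) = 0, and match powers of x.
Initial conditions: a_0 = 2, a_1 = 3.
Setting the coefficient of each power of x to zero and solving order by order (substituting the coefficients already found):
  x^0: 2 a_2 = 0  ->  a_2 = 0
  x^1: 6 a_3 - 4 a_1 = 0  ->  6 a_3 = 4 a_1 = 12  ->  a_3 = 2
  x^2: 12 a_4 - 8 a_2 = 0  ->  12 a_4 = 8 a_2 = 0  ->  a_4 = 0
  x^3: 20 a_5 - 12 a_3 = 0  ->  20 a_5 = 12 a_3 = 24  ->  a_5 = 6/5
Truncated series: y(x) = 2 + 3 x + 2 x^3 + (6/5) x^5 + O(x^6).

a_0 = 2; a_1 = 3; a_2 = 0; a_3 = 2; a_4 = 0; a_5 = 6/5
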